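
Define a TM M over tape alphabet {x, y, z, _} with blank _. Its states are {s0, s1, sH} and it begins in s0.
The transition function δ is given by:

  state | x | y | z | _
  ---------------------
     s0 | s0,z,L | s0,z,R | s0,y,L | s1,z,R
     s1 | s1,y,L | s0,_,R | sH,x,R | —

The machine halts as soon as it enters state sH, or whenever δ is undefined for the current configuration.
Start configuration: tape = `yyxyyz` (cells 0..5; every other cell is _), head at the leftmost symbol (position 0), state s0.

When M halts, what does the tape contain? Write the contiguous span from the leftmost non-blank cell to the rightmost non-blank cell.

zzz_zzzz

s0 | _[y]yxyyz__   read y → write z, move R, go to s0
s0 | _z[y]xyyz__   read y → write z, move R, go to s0
s0 | _zz[x]yyz__   read x → write z, move L, go to s0
s0 | _z[z]zyyz__   read z → write y, move L, go to s0
s0 | _[z]yzyyz__   read z → write y, move L, go to s0
s0 | [_]yyzyyz__   read _ → write z, move R, go to s1
s1 | z[y]yzyyz__   read y → write _, move R, go to s0
s0 | z_[y]zyyz__   read y → write z, move R, go to s0
s0 | z_z[z]yyz__   read z → write y, move L, go to s0
s0 | z_[z]yyyz__   read z → write y, move L, go to s0
s0 | z[_]yyyyz__   read _ → write z, move R, go to s1
s1 | zz[y]yyyz__   read y → write _, move R, go to s0
s0 | zz_[y]yyz__   read y → write z, move R, go to s0
s0 | zz_z[y]yz__   read y → write z, move R, go to s0
s0 | zz_zz[y]z__   read y → write z, move R, go to s0
s0 | zz_zzz[z]__   read z → write y, move L, go to s0
s0 | zz_zz[z]y__   read z → write y, move L, go to s0
s0 | zz_z[z]yy__   read z → write y, move L, go to s0
s0 | zz_[z]yyy__   read z → write y, move L, go to s0
s0 | zz[_]yyyy__   read _ → write z, move R, go to s1
s1 | zzz[y]yyy__   read y → write _, move R, go to s0
s0 | zzz_[y]yy__   read y → write z, move R, go to s0
s0 | zzz_z[y]y__   read y → write z, move R, go to s0
s0 | zzz_zz[y]__   read y → write z, move R, go to s0
s0 | zzz_zzz[_]_   read _ → write z, move R, go to s1
s1 | zzz_zzzz[_]
The non-blank tape span at halt is zzz_zzzz.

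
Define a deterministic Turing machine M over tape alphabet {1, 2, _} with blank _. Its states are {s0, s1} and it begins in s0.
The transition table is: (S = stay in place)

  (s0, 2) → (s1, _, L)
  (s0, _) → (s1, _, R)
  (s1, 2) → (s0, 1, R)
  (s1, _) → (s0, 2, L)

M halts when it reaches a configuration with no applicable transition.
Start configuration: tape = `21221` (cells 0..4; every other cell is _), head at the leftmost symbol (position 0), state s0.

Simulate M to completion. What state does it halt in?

s1

state=s0 head=0 tape=__[2]1221   (s0,2)→(s1,_,L)
state=s1 head=-1 tape=_[_]_1221   (s1,_)→(s0,2,L)
state=s0 head=-2 tape=[_]2_1221   (s0,_)→(s1,_,R)
state=s1 head=-1 tape=_[2]_1221   (s1,2)→(s0,1,R)
state=s0 head=0 tape=_1[_]1221   (s0,_)→(s1,_,R)
state=s1 head=1 tape=_1_[1]221
No transition is defined for (s1, 1); M halts in state s1.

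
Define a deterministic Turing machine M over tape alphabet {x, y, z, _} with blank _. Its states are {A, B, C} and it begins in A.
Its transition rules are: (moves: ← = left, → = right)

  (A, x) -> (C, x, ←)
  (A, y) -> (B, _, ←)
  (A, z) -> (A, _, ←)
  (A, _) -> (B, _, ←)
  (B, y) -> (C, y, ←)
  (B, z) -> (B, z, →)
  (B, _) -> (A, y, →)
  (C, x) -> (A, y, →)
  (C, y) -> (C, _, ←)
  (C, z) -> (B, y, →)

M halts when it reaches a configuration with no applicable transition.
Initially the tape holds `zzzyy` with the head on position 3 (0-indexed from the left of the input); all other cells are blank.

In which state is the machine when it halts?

A | _zzz[y]y   read y → write _, move ←, go to B
B | _zz[z]_y   read z → write z, move →, go to B
B | _zzz[_]y   read _ → write y, move →, go to A
A | _zzzy[y]   read y → write _, move ←, go to B
B | _zzz[y]_   read y → write y, move ←, go to C
C | _zz[z]y_   read z → write y, move →, go to B
B | _zzy[y]_   read y → write y, move ←, go to C
C | _zz[y]y_   read y → write _, move ←, go to C
C | _z[z]_y_   read z → write y, move →, go to B
B | _zy[_]y_   read _ → write y, move →, go to A
A | _zyy[y]_   read y → write _, move ←, go to B
B | _zy[y]__   read y → write y, move ←, go to C
C | _z[y]y__   read y → write _, move ←, go to C
C | _[z]_y__   read z → write y, move →, go to B
B | _y[_]y__   read _ → write y, move →, go to A
A | _yy[y]__   read y → write _, move ←, go to B
B | _y[y]___   read y → write y, move ←, go to C
C | _[y]y___   read y → write _, move ←, go to C
C | [_]_y___
No transition is defined for (C, _); M halts in state C.

C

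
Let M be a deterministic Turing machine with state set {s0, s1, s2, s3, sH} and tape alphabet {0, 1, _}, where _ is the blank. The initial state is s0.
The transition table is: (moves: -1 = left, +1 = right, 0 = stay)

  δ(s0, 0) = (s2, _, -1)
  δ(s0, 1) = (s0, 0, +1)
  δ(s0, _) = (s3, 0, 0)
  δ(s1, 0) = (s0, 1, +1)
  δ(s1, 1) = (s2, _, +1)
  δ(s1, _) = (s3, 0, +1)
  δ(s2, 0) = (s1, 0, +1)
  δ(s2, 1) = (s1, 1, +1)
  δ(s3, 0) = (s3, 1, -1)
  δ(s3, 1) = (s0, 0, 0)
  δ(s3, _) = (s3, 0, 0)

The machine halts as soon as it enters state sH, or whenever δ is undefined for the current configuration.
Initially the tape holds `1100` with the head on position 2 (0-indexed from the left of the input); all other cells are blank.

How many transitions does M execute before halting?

state=s0 head=2 tape=_11[0]0_   (s0,0)→(s2,_,-1)
state=s2 head=1 tape=_1[1]_0_   (s2,1)→(s1,1,+1)
state=s1 head=2 tape=_11[_]0_   (s1,_)→(s3,0,+1)
state=s3 head=3 tape=_110[0]_   (s3,0)→(s3,1,-1)
state=s3 head=2 tape=_11[0]1_   (s3,0)→(s3,1,-1)
state=s3 head=1 tape=_1[1]11_   (s3,1)→(s0,0,0)
state=s0 head=1 tape=_1[0]11_   (s0,0)→(s2,_,-1)
state=s2 head=0 tape=_[1]_11_   (s2,1)→(s1,1,+1)
state=s1 head=1 tape=_1[_]11_   (s1,_)→(s3,0,+1)
state=s3 head=2 tape=_10[1]1_   (s3,1)→(s0,0,0)
state=s0 head=2 tape=_10[0]1_   (s0,0)→(s2,_,-1)
state=s2 head=1 tape=_1[0]_1_   (s2,0)→(s1,0,+1)
state=s1 head=2 tape=_10[_]1_   (s1,_)→(s3,0,+1)
state=s3 head=3 tape=_100[1]_   (s3,1)→(s0,0,0)
state=s0 head=3 tape=_100[0]_   (s0,0)→(s2,_,-1)
state=s2 head=2 tape=_10[0]__   (s2,0)→(s1,0,+1)
state=s1 head=3 tape=_100[_]_   (s1,_)→(s3,0,+1)
state=s3 head=4 tape=_1000[_]   (s3,_)→(s3,0,0)
state=s3 head=4 tape=_1000[0]   (s3,0)→(s3,1,-1)
state=s3 head=3 tape=_100[0]1   (s3,0)→(s3,1,-1)
state=s3 head=2 tape=_10[0]11   (s3,0)→(s3,1,-1)
state=s3 head=1 tape=_1[0]111   (s3,0)→(s3,1,-1)
state=s3 head=0 tape=_[1]1111   (s3,1)→(s0,0,0)
state=s0 head=0 tape=_[0]1111   (s0,0)→(s2,_,-1)
state=s2 head=-1 tape=[_]_1111
M halts after 24 transitions.

24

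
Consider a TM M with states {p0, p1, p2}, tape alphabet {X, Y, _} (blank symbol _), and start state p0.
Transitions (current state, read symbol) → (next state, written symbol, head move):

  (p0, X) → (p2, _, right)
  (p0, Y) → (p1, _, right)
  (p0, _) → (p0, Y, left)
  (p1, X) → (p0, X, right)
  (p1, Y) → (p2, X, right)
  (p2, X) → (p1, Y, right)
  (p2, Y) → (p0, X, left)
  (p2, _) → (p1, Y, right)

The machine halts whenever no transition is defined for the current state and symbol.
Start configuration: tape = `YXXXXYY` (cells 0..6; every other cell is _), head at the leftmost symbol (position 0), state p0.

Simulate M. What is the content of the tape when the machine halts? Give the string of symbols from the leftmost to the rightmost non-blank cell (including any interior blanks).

state=p0 head=0 tape=[Y]XXXXYY__   (p0,Y)→(p1,_,right)
state=p1 head=1 tape=_[X]XXXYY__   (p1,X)→(p0,X,right)
state=p0 head=2 tape=_X[X]XXYY__   (p0,X)→(p2,_,right)
state=p2 head=3 tape=_X_[X]XYY__   (p2,X)→(p1,Y,right)
state=p1 head=4 tape=_X_Y[X]YY__   (p1,X)→(p0,X,right)
state=p0 head=5 tape=_X_YX[Y]Y__   (p0,Y)→(p1,_,right)
state=p1 head=6 tape=_X_YX_[Y]__   (p1,Y)→(p2,X,right)
state=p2 head=7 tape=_X_YX_X[_]_   (p2,_)→(p1,Y,right)
state=p1 head=8 tape=_X_YX_XY[_]
The non-blank tape span at halt is X_YX_XY.

X_YX_XY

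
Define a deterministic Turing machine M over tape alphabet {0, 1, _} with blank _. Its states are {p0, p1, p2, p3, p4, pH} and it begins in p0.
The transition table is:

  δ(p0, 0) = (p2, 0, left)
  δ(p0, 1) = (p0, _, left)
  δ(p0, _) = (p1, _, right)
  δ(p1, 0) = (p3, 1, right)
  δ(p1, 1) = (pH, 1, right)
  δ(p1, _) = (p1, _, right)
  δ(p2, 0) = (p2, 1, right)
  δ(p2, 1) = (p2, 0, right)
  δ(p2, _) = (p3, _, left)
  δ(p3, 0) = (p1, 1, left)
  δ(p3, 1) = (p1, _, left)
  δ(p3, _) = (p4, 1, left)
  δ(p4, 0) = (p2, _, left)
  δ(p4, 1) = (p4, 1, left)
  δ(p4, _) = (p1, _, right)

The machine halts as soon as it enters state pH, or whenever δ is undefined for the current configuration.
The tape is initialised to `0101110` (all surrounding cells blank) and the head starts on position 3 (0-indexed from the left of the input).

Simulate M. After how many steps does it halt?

14

p0 | ___010[1]110   read 1 → write _, move left, go to p0
p0 | ___01[0]_110   read 0 → write 0, move left, go to p2
p2 | ___0[1]0_110   read 1 → write 0, move right, go to p2
p2 | ___00[0]_110   read 0 → write 1, move right, go to p2
p2 | ___001[_]110   read _ → write _, move left, go to p3
p3 | ___00[1]_110   read 1 → write _, move left, go to p1
p1 | ___0[0]__110   read 0 → write 1, move right, go to p3
p3 | ___01[_]_110   read _ → write 1, move left, go to p4
p4 | ___0[1]1_110   read 1 → write 1, move left, go to p4
p4 | ___[0]11_110   read 0 → write _, move left, go to p2
p2 | __[_]_11_110   read _ → write _, move left, go to p3
p3 | _[_]__11_110   read _ → write 1, move left, go to p4
p4 | [_]1__11_110   read _ → write _, move right, go to p1
p1 | _[1]__11_110   read 1 → write 1, move right, go to pH
pH | _1[_]_11_110
M halts after 14 transitions.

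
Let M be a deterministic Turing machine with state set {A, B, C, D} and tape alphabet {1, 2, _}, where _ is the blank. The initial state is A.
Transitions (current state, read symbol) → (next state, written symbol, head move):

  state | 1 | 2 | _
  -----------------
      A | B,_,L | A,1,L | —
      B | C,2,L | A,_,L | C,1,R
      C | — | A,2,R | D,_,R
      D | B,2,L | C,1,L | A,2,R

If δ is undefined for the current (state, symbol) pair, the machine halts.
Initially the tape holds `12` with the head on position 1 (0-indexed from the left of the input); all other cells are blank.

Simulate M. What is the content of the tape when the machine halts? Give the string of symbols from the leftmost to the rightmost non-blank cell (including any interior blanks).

A | _1[2]_   read 2 → write 1, move L, go to A
A | _[1]1_   read 1 → write _, move L, go to B
B | [_]_1_   read _ → write 1, move R, go to C
C | 1[_]1_   read _ → write _, move R, go to D
D | 1_[1]_   read 1 → write 2, move L, go to B
B | 1[_]2_   read _ → write 1, move R, go to C
C | 11[2]_   read 2 → write 2, move R, go to A
A | 112[_]
The non-blank tape span at halt is 112.

112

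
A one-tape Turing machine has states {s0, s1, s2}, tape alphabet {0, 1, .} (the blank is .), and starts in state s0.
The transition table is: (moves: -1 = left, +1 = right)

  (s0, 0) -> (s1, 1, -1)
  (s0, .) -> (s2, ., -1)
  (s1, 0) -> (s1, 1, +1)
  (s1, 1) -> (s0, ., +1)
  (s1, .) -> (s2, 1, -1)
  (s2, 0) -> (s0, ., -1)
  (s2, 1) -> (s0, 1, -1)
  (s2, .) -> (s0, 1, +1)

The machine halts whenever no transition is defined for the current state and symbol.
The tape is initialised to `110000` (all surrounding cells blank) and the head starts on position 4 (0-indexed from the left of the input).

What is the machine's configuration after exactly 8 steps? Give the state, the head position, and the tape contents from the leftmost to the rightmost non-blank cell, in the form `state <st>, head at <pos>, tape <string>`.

state s0, head at 2, tape 1.1111

s0 | 1100[0]0   read 0 → write 1, move -1, go to s1
s1 | 110[0]10   read 0 → write 1, move +1, go to s1
s1 | 1101[1]0   read 1 → write ., move +1, go to s0
s0 | 1101.[0]   read 0 → write 1, move -1, go to s1
s1 | 1101[.]1   read . → write 1, move -1, go to s2
s2 | 110[1]11   read 1 → write 1, move -1, go to s0
s0 | 11[0]111   read 0 → write 1, move -1, go to s1
s1 | 1[1]1111   read 1 → write ., move +1, go to s0
s0 | 1.[1]111
After 8 steps: state s0, head at 2, tape 1.1111.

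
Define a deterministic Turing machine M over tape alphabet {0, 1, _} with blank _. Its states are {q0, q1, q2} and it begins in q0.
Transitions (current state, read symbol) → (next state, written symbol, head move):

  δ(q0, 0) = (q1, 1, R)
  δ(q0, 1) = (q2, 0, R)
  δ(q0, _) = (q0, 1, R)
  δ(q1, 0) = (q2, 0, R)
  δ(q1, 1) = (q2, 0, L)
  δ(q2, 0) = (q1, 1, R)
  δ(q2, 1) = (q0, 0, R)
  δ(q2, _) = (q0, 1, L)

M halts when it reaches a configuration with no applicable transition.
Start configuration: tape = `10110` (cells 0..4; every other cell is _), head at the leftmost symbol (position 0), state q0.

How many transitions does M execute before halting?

14

q0 | [1]0110__   read 1 → write 0, move R, go to q2
q2 | 0[0]110__   read 0 → write 1, move R, go to q1
q1 | 01[1]10__   read 1 → write 0, move L, go to q2
q2 | 0[1]010__   read 1 → write 0, move R, go to q0
q0 | 00[0]10__   read 0 → write 1, move R, go to q1
q1 | 001[1]0__   read 1 → write 0, move L, go to q2
q2 | 00[1]00__   read 1 → write 0, move R, go to q0
q0 | 000[0]0__   read 0 → write 1, move R, go to q1
q1 | 0001[0]__   read 0 → write 0, move R, go to q2
q2 | 00010[_]_   read _ → write 1, move L, go to q0
q0 | 0001[0]1_   read 0 → write 1, move R, go to q1
q1 | 00011[1]_   read 1 → write 0, move L, go to q2
q2 | 0001[1]0_   read 1 → write 0, move R, go to q0
q0 | 00010[0]_   read 0 → write 1, move R, go to q1
q1 | 000101[_]
M halts after 14 transitions.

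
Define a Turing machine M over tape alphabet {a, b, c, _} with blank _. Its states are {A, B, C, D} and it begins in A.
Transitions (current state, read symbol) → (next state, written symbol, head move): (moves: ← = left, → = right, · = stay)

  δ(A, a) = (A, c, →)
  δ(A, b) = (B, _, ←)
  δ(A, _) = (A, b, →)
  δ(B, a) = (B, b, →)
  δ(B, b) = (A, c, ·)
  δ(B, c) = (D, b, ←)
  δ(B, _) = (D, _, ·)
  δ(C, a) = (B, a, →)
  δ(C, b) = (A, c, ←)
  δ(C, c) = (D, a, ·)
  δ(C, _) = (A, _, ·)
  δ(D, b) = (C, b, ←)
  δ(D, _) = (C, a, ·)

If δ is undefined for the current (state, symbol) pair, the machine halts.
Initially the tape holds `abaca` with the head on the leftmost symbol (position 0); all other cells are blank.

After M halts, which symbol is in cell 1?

A | _[a]baca   read a → write c, move →, go to A
A | _c[b]aca   read b → write _, move ←, go to B
B | _[c]_aca   read c → write b, move ←, go to D
D | [_]b_aca   read _ → write a, move ·, go to C
C | [a]b_aca   read a → write a, move →, go to B
B | a[b]_aca   read b → write c, move ·, go to A
A | a[c]_aca
Cell 1 holds _ when M halts.

_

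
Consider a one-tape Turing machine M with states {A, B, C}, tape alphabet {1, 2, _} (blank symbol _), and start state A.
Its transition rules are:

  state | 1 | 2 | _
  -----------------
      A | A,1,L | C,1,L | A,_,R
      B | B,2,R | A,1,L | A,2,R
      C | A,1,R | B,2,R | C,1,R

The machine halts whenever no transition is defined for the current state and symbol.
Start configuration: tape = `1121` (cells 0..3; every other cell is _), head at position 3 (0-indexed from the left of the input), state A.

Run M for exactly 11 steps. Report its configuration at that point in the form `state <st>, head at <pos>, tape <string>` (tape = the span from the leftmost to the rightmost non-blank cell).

state=A head=3 tape=_112[1]   (A,1)→(A,1,L)
state=A head=2 tape=_11[2]1   (A,2)→(C,1,L)
state=C head=1 tape=_1[1]11   (C,1)→(A,1,R)
state=A head=2 tape=_11[1]1   (A,1)→(A,1,L)
state=A head=1 tape=_1[1]11   (A,1)→(A,1,L)
state=A head=0 tape=_[1]111   (A,1)→(A,1,L)
state=A head=-1 tape=[_]1111   (A,_)→(A,_,R)
state=A head=0 tape=_[1]111   (A,1)→(A,1,L)
state=A head=-1 tape=[_]1111   (A,_)→(A,_,R)
state=A head=0 tape=_[1]111   (A,1)→(A,1,L)
state=A head=-1 tape=[_]1111   (A,_)→(A,_,R)
state=A head=0 tape=_[1]111
After 11 steps: state A, head at 0, tape 1111.

state A, head at 0, tape 1111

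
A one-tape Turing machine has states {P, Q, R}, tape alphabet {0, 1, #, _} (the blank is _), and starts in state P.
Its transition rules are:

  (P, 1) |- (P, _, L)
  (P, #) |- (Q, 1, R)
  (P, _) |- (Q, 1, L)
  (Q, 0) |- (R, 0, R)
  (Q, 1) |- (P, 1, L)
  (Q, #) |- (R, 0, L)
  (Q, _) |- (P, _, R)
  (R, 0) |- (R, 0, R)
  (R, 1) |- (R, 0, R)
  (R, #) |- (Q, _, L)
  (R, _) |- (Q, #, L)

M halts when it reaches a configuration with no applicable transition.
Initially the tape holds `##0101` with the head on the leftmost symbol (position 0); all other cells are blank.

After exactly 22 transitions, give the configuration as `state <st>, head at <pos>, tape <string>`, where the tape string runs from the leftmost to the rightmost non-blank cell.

state=P head=0 tape=[#]#0101_   (P,#)→(Q,1,R)
state=Q head=1 tape=1[#]0101_   (Q,#)→(R,0,L)
state=R head=0 tape=[1]00101_   (R,1)→(R,0,R)
state=R head=1 tape=0[0]0101_   (R,0)→(R,0,R)
state=R head=2 tape=00[0]101_   (R,0)→(R,0,R)
state=R head=3 tape=000[1]01_   (R,1)→(R,0,R)
state=R head=4 tape=0000[0]1_   (R,0)→(R,0,R)
state=R head=5 tape=00000[1]_   (R,1)→(R,0,R)
state=R head=6 tape=000000[_]   (R,_)→(Q,#,L)
state=Q head=5 tape=00000[0]#   (Q,0)→(R,0,R)
state=R head=6 tape=000000[#]   (R,#)→(Q,_,L)
state=Q head=5 tape=00000[0]_   (Q,0)→(R,0,R)
state=R head=6 tape=000000[_]   (R,_)→(Q,#,L)
state=Q head=5 tape=00000[0]#   (Q,0)→(R,0,R)
state=R head=6 tape=000000[#]   (R,#)→(Q,_,L)
state=Q head=5 tape=00000[0]_   (Q,0)→(R,0,R)
state=R head=6 tape=000000[_]   (R,_)→(Q,#,L)
state=Q head=5 tape=00000[0]#   (Q,0)→(R,0,R)
state=R head=6 tape=000000[#]   (R,#)→(Q,_,L)
state=Q head=5 tape=00000[0]_   (Q,0)→(R,0,R)
state=R head=6 tape=000000[_]   (R,_)→(Q,#,L)
state=Q head=5 tape=00000[0]#   (Q,0)→(R,0,R)
state=R head=6 tape=000000[#]
After 22 steps: state R, head at 6, tape 000000#.

state R, head at 6, tape 000000#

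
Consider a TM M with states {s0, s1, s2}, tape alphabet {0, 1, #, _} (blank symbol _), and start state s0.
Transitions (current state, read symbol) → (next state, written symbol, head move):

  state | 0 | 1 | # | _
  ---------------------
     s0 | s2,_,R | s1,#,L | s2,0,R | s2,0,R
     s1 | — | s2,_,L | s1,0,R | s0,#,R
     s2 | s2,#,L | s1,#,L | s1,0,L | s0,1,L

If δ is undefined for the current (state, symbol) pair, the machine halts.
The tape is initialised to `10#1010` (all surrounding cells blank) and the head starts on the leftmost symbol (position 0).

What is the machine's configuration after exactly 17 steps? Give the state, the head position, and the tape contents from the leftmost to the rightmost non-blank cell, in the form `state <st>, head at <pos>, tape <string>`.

state s2, head at 3, tape ####_1010

state=s0 head=0 tape=__[1]0#1010   (s0,1)→(s1,#,L)
state=s1 head=-1 tape=_[_]#0#1010   (s1,_)→(s0,#,R)
state=s0 head=0 tape=_#[#]0#1010   (s0,#)→(s2,0,R)
state=s2 head=1 tape=_#0[0]#1010   (s2,0)→(s2,#,L)
state=s2 head=0 tape=_#[0]##1010   (s2,0)→(s2,#,L)
state=s2 head=-1 tape=_[#]###1010   (s2,#)→(s1,0,L)
state=s1 head=-2 tape=[_]0###1010   (s1,_)→(s0,#,R)
state=s0 head=-1 tape=#[0]###1010   (s0,0)→(s2,_,R)
state=s2 head=0 tape=#_[#]##1010   (s2,#)→(s1,0,L)
state=s1 head=-1 tape=#[_]0##1010   (s1,_)→(s0,#,R)
state=s0 head=0 tape=##[0]##1010   (s0,0)→(s2,_,R)
state=s2 head=1 tape=##_[#]#1010   (s2,#)→(s1,0,L)
state=s1 head=0 tape=##[_]0#1010   (s1,_)→(s0,#,R)
state=s0 head=1 tape=###[0]#1010   (s0,0)→(s2,_,R)
state=s2 head=2 tape=###_[#]1010   (s2,#)→(s1,0,L)
state=s1 head=1 tape=###[_]01010   (s1,_)→(s0,#,R)
state=s0 head=2 tape=####[0]1010   (s0,0)→(s2,_,R)
state=s2 head=3 tape=####_[1]010
After 17 steps: state s2, head at 3, tape ####_1010.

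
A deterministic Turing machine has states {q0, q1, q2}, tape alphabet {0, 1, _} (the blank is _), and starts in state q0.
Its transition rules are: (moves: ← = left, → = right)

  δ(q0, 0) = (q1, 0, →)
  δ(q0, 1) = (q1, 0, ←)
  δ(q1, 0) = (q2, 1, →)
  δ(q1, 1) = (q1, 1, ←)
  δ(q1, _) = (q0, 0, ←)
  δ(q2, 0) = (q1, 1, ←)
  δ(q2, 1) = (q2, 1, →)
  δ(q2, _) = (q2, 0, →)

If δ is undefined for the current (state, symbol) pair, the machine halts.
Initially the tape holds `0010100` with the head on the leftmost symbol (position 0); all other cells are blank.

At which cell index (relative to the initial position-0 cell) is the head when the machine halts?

-2

state=q0 head=0 tape=__[0]010100   (q0,0)→(q1,0,→)
state=q1 head=1 tape=__0[0]10100   (q1,0)→(q2,1,→)
state=q2 head=2 tape=__01[1]0100   (q2,1)→(q2,1,→)
state=q2 head=3 tape=__011[0]100   (q2,0)→(q1,1,←)
state=q1 head=2 tape=__01[1]1100   (q1,1)→(q1,1,←)
state=q1 head=1 tape=__0[1]11100   (q1,1)→(q1,1,←)
state=q1 head=0 tape=__[0]111100   (q1,0)→(q2,1,→)
state=q2 head=1 tape=__1[1]11100   (q2,1)→(q2,1,→)
state=q2 head=2 tape=__11[1]1100   (q2,1)→(q2,1,→)
state=q2 head=3 tape=__111[1]100   (q2,1)→(q2,1,→)
state=q2 head=4 tape=__1111[1]00   (q2,1)→(q2,1,→)
state=q2 head=5 tape=__11111[0]0   (q2,0)→(q1,1,←)
state=q1 head=4 tape=__1111[1]10   (q1,1)→(q1,1,←)
state=q1 head=3 tape=__111[1]110   (q1,1)→(q1,1,←)
state=q1 head=2 tape=__11[1]1110   (q1,1)→(q1,1,←)
state=q1 head=1 tape=__1[1]11110   (q1,1)→(q1,1,←)
state=q1 head=0 tape=__[1]111110   (q1,1)→(q1,1,←)
state=q1 head=-1 tape=_[_]1111110   (q1,_)→(q0,0,←)
state=q0 head=-2 tape=[_]01111110
At halt the head is at cell -2.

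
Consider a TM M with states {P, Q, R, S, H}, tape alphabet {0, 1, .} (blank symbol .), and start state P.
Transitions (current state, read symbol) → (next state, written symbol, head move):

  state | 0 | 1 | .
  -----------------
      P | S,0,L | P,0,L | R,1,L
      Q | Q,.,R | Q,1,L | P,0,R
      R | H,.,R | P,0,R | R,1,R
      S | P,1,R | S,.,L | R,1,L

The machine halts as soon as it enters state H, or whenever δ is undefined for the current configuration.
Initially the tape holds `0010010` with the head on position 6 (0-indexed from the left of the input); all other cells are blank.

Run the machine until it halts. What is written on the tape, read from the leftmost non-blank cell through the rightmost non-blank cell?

1.100.000

state=P head=6 tape=..001001[0]   (P,0)→(S,0,L)
state=S head=5 tape=..00100[1]0   (S,1)→(S,.,L)
state=S head=4 tape=..0010[0].0   (S,0)→(P,1,R)
state=P head=5 tape=..00101[.]0   (P,.)→(R,1,L)
state=R head=4 tape=..0010[1]10   (R,1)→(P,0,R)
state=P head=5 tape=..00100[1]0   (P,1)→(P,0,L)
state=P head=4 tape=..0010[0]00   (P,0)→(S,0,L)
state=S head=3 tape=..001[0]000   (S,0)→(P,1,R)
state=P head=4 tape=..0011[0]00   (P,0)→(S,0,L)
state=S head=3 tape=..001[1]000   (S,1)→(S,.,L)
state=S head=2 tape=..00[1].000   (S,1)→(S,.,L)
state=S head=1 tape=..0[0]..000   (S,0)→(P,1,R)
state=P head=2 tape=..01[.].000   (P,.)→(R,1,L)
state=R head=1 tape=..0[1]1.000   (R,1)→(P,0,R)
state=P head=2 tape=..00[1].000   (P,1)→(P,0,L)
state=P head=1 tape=..0[0]0.000   (P,0)→(S,0,L)
state=S head=0 tape=..[0]00.000   (S,0)→(P,1,R)
state=P head=1 tape=..1[0]0.000   (P,0)→(S,0,L)
state=S head=0 tape=..[1]00.000   (S,1)→(S,.,L)
state=S head=-1 tape=.[.].00.000   (S,.)→(R,1,L)
state=R head=-2 tape=[.]1.00.000   (R,.)→(R,1,R)
state=R head=-1 tape=1[1].00.000   (R,1)→(P,0,R)
state=P head=0 tape=10[.]00.000   (P,.)→(R,1,L)
state=R head=-1 tape=1[0]100.000   (R,0)→(H,.,R)
state=H head=0 tape=1.[1]00.000
The non-blank tape span at halt is 1.100.000.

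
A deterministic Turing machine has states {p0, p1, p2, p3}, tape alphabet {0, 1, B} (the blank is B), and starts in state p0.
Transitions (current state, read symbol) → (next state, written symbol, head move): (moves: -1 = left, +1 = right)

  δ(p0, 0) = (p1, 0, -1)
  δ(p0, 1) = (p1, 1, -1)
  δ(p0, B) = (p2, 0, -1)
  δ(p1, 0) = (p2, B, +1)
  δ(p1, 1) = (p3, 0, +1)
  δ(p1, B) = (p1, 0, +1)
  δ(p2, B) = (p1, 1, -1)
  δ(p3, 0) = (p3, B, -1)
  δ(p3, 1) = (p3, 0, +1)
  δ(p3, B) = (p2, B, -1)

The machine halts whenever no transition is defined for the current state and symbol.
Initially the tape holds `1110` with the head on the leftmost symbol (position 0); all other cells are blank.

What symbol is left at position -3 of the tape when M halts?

0

p0 | BBBB[1]110   read 1 → write 1, move -1, go to p1
p1 | BBB[B]1110   read B → write 0, move +1, go to p1
p1 | BBB0[1]110   read 1 → write 0, move +1, go to p3
p3 | BBB00[1]10   read 1 → write 0, move +1, go to p3
p3 | BBB000[1]0   read 1 → write 0, move +1, go to p3
p3 | BBB0000[0]   read 0 → write B, move -1, go to p3
p3 | BBB000[0]B   read 0 → write B, move -1, go to p3
p3 | BBB00[0]BB   read 0 → write B, move -1, go to p3
p3 | BBB0[0]BBB   read 0 → write B, move -1, go to p3
p3 | BBB[0]BBBB   read 0 → write B, move -1, go to p3
p3 | BB[B]BBBBB   read B → write B, move -1, go to p2
p2 | B[B]BBBBBB   read B → write 1, move -1, go to p1
p1 | [B]1BBBBBB   read B → write 0, move +1, go to p1
p1 | 0[1]BBBBBB   read 1 → write 0, move +1, go to p3
p3 | 00[B]BBBBB   read B → write B, move -1, go to p2
p2 | 0[0]BBBBBB
Cell -3 holds 0 when M halts.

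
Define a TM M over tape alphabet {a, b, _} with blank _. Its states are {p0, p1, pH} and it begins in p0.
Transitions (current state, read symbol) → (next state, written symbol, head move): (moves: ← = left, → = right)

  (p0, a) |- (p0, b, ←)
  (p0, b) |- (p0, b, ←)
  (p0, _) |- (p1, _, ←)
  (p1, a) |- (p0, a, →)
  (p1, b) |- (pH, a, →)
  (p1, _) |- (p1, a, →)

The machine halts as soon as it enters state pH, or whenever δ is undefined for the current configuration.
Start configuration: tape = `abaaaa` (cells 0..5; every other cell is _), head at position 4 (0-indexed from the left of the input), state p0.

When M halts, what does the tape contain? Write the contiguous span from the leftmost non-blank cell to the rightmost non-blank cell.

p0 | __abaa[a]a   read a → write b, move ←, go to p0
p0 | __aba[a]ba   read a → write b, move ←, go to p0
p0 | __ab[a]bba   read a → write b, move ←, go to p0
p0 | __a[b]bbba   read b → write b, move ←, go to p0
p0 | __[a]bbbba   read a → write b, move ←, go to p0
p0 | _[_]bbbbba   read _ → write _, move ←, go to p1
p1 | [_]_bbbbba   read _ → write a, move →, go to p1
p1 | a[_]bbbbba   read _ → write a, move →, go to p1
p1 | aa[b]bbbba   read b → write a, move →, go to pH
pH | aaa[b]bbba
The non-blank tape span at halt is aaabbbba.

aaabbbba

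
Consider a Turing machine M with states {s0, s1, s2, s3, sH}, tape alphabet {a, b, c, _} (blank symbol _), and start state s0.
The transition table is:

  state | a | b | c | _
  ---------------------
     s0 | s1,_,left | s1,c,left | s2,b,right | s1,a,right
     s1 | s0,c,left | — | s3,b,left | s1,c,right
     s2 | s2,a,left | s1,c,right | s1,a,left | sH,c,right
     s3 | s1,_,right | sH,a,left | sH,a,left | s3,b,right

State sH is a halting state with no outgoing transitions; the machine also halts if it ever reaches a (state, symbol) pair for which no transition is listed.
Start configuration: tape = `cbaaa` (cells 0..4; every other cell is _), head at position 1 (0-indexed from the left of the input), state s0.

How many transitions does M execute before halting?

s0 | _c[b]aaa   read b → write c, move left, go to s1
s1 | _[c]caaa   read c → write b, move left, go to s3
s3 | [_]bcaaa   read _ → write b, move right, go to s3
s3 | b[b]caaa   read b → write a, move left, go to sH
sH | [b]acaaa
M halts after 4 transitions.

4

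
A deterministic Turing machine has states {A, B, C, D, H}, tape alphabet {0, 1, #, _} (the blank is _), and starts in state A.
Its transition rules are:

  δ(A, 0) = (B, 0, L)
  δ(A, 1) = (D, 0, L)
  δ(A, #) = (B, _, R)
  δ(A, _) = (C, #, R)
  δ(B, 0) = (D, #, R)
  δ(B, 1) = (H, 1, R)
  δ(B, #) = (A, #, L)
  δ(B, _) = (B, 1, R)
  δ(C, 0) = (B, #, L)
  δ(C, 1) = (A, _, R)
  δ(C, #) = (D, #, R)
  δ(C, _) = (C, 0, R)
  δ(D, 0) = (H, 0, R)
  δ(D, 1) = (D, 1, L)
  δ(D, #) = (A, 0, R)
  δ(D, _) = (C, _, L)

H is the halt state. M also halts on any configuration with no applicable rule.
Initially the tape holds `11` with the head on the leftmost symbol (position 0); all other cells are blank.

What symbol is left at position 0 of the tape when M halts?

A | __[1]1   read 1 → write 0, move L, go to D
D | _[_]01   read _ → write _, move L, go to C
C | [_]_01   read _ → write 0, move R, go to C
C | 0[_]01   read _ → write 0, move R, go to C
C | 00[0]1   read 0 → write #, move L, go to B
B | 0[0]#1   read 0 → write #, move R, go to D
D | 0#[#]1   read # → write 0, move R, go to A
A | 0#0[1]   read 1 → write 0, move L, go to D
D | 0#[0]0   read 0 → write 0, move R, go to H
H | 0#0[0]
Cell 0 holds 0 when M halts.

0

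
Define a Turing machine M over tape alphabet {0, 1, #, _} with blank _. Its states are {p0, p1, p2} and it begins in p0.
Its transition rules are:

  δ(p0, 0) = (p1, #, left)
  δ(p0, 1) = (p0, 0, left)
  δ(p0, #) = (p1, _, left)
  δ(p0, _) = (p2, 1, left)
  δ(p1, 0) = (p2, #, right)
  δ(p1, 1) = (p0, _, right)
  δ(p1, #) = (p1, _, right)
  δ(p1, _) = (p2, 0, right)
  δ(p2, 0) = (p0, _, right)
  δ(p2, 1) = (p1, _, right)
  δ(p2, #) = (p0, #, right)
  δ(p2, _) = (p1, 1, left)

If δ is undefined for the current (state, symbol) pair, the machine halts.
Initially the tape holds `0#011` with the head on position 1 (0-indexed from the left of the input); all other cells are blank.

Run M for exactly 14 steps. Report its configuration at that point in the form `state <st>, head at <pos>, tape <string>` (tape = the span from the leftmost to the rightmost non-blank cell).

state p0, head at 3, tape 01

p0 | 0[#]011   read # → write _, move left, go to p1
p1 | [0]_011   read 0 → write #, move right, go to p2
p2 | #[_]011   read _ → write 1, move left, go to p1
p1 | [#]1011   read # → write _, move right, go to p1
p1 | _[1]011   read 1 → write _, move right, go to p0
p0 | __[0]11   read 0 → write #, move left, go to p1
p1 | _[_]#11   read _ → write 0, move right, go to p2
p2 | _0[#]11   read # → write #, move right, go to p0
p0 | _0#[1]1   read 1 → write 0, move left, go to p0
p0 | _0[#]01   read # → write _, move left, go to p1
p1 | _[0]_01   read 0 → write #, move right, go to p2
p2 | _#[_]01   read _ → write 1, move left, go to p1
p1 | _[#]101   read # → write _, move right, go to p1
p1 | __[1]01   read 1 → write _, move right, go to p0
p0 | ___[0]1
After 14 steps: state p0, head at 3, tape 01.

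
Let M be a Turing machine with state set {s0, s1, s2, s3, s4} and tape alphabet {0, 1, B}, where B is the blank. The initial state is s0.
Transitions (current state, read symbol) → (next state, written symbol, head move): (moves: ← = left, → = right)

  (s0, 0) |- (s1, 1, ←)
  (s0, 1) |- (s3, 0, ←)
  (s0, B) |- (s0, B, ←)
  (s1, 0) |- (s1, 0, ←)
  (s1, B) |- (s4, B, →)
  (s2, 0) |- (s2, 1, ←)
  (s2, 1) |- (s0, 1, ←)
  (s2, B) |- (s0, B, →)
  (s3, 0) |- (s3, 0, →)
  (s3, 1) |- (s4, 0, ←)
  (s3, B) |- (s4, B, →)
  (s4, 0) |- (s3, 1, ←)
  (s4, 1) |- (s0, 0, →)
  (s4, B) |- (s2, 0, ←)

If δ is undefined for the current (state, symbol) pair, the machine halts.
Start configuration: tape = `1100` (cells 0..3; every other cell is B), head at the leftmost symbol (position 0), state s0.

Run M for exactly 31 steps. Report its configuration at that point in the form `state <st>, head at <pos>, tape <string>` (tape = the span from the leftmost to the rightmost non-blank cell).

state=s0 head=0 tape=B[1]100BBB   (s0,1)→(s3,0,←)
state=s3 head=-1 tape=[B]0100BBB   (s3,B)→(s4,B,→)
state=s4 head=0 tape=B[0]100BBB   (s4,0)→(s3,1,←)
state=s3 head=-1 tape=[B]1100BBB   (s3,B)→(s4,B,→)
state=s4 head=0 tape=B[1]100BBB   (s4,1)→(s0,0,→)
state=s0 head=1 tape=B0[1]00BBB   (s0,1)→(s3,0,←)
state=s3 head=0 tape=B[0]000BBB   (s3,0)→(s3,0,→)
state=s3 head=1 tape=B0[0]00BBB   (s3,0)→(s3,0,→)
state=s3 head=2 tape=B00[0]0BBB   (s3,0)→(s3,0,→)
state=s3 head=3 tape=B000[0]BBB   (s3,0)→(s3,0,→)
state=s3 head=4 tape=B0000[B]BB   (s3,B)→(s4,B,→)
state=s4 head=5 tape=B0000B[B]B   (s4,B)→(s2,0,←)
state=s2 head=4 tape=B0000[B]0B   (s2,B)→(s0,B,→)
state=s0 head=5 tape=B0000B[0]B   (s0,0)→(s1,1,←)
state=s1 head=4 tape=B0000[B]1B   (s1,B)→(s4,B,→)
state=s4 head=5 tape=B0000B[1]B   (s4,1)→(s0,0,→)
state=s0 head=6 tape=B0000B0[B]   (s0,B)→(s0,B,←)
state=s0 head=5 tape=B0000B[0]B   (s0,0)→(s1,1,←)
state=s1 head=4 tape=B0000[B]1B   (s1,B)→(s4,B,→)
state=s4 head=5 tape=B0000B[1]B   (s4,1)→(s0,0,→)
state=s0 head=6 tape=B0000B0[B]   (s0,B)→(s0,B,←)
state=s0 head=5 tape=B0000B[0]B   (s0,0)→(s1,1,←)
state=s1 head=4 tape=B0000[B]1B   (s1,B)→(s4,B,→)
state=s4 head=5 tape=B0000B[1]B   (s4,1)→(s0,0,→)
state=s0 head=6 tape=B0000B0[B]   (s0,B)→(s0,B,←)
state=s0 head=5 tape=B0000B[0]B   (s0,0)→(s1,1,←)
state=s1 head=4 tape=B0000[B]1B   (s1,B)→(s4,B,→)
state=s4 head=5 tape=B0000B[1]B   (s4,1)→(s0,0,→)
state=s0 head=6 tape=B0000B0[B]   (s0,B)→(s0,B,←)
state=s0 head=5 tape=B0000B[0]B   (s0,0)→(s1,1,←)
state=s1 head=4 tape=B0000[B]1B   (s1,B)→(s4,B,→)
state=s4 head=5 tape=B0000B[1]B
After 31 steps: state s4, head at 5, tape 0000B1.

state s4, head at 5, tape 0000B1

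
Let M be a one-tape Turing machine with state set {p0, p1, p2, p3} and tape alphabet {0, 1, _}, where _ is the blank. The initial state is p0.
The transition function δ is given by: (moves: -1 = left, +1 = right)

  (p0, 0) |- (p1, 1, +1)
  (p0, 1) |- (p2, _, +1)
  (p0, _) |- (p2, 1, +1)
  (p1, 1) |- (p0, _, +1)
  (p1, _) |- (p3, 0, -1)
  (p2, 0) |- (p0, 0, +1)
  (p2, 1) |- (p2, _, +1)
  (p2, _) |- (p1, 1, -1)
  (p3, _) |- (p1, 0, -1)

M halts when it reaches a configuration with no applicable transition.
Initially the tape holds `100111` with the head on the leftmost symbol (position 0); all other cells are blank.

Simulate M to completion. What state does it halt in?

p0 | [1]00111_   read 1 → write _, move +1, go to p2
p2 | _[0]0111_   read 0 → write 0, move +1, go to p0
p0 | _0[0]111_   read 0 → write 1, move +1, go to p1
p1 | _01[1]11_   read 1 → write _, move +1, go to p0
p0 | _01_[1]1_   read 1 → write _, move +1, go to p2
p2 | _01__[1]_   read 1 → write _, move +1, go to p2
p2 | _01___[_]   read _ → write 1, move -1, go to p1
p1 | _01__[_]1   read _ → write 0, move -1, go to p3
p3 | _01_[_]01   read _ → write 0, move -1, go to p1
p1 | _01[_]001   read _ → write 0, move -1, go to p3
p3 | _0[1]0001
No transition is defined for (p3, 1); M halts in state p3.

p3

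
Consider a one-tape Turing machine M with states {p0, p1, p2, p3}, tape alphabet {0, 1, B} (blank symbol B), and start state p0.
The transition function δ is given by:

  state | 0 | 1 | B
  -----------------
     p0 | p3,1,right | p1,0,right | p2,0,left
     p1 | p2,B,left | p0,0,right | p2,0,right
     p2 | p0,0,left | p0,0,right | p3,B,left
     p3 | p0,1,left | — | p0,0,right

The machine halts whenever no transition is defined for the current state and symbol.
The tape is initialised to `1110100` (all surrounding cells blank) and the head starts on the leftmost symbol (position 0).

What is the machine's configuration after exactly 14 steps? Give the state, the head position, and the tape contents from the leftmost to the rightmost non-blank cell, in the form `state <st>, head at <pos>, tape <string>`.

state p1, head at 2, tape 0010100

p0 | [1]110100   read 1 → write 0, move right, go to p1
p1 | 0[1]10100   read 1 → write 0, move right, go to p0
p0 | 00[1]0100   read 1 → write 0, move right, go to p1
p1 | 000[0]100   read 0 → write B, move left, go to p2
p2 | 00[0]B100   read 0 → write 0, move left, go to p0
p0 | 0[0]0B100   read 0 → write 1, move right, go to p3
p3 | 01[0]B100   read 0 → write 1, move left, go to p0
p0 | 0[1]1B100   read 1 → write 0, move right, go to p1
p1 | 00[1]B100   read 1 → write 0, move right, go to p0
p0 | 000[B]100   read B → write 0, move left, go to p2
p2 | 00[0]0100   read 0 → write 0, move left, go to p0
p0 | 0[0]00100   read 0 → write 1, move right, go to p3
p3 | 01[0]0100   read 0 → write 1, move left, go to p0
p0 | 0[1]10100   read 1 → write 0, move right, go to p1
p1 | 00[1]0100
After 14 steps: state p1, head at 2, tape 0010100.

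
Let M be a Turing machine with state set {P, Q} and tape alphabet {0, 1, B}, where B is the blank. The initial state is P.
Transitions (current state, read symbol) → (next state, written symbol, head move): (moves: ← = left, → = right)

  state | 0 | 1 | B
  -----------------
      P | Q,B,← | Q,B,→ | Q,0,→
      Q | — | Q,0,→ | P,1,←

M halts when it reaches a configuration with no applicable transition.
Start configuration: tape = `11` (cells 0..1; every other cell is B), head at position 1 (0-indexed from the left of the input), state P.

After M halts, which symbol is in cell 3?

1

P | 1[1]BB   read 1 → write B, move →, go to Q
Q | 1B[B]B   read B → write 1, move ←, go to P
P | 1[B]1B   read B → write 0, move →, go to Q
Q | 10[1]B   read 1 → write 0, move →, go to Q
Q | 100[B]   read B → write 1, move ←, go to P
P | 10[0]1   read 0 → write B, move ←, go to Q
Q | 1[0]B1
Cell 3 holds 1 when M halts.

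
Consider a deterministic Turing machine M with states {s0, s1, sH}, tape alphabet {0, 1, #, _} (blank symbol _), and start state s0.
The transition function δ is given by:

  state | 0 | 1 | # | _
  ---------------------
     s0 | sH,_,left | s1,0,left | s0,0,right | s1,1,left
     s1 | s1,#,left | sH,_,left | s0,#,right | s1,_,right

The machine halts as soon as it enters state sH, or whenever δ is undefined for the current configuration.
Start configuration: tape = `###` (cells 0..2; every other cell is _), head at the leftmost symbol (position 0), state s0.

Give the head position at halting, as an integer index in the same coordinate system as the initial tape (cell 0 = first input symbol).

state=s0 head=0 tape=_[#]##_   (s0,#)→(s0,0,right)
state=s0 head=1 tape=_0[#]#_   (s0,#)→(s0,0,right)
state=s0 head=2 tape=_00[#]_   (s0,#)→(s0,0,right)
state=s0 head=3 tape=_000[_]   (s0,_)→(s1,1,left)
state=s1 head=2 tape=_00[0]1   (s1,0)→(s1,#,left)
state=s1 head=1 tape=_0[0]#1   (s1,0)→(s1,#,left)
state=s1 head=0 tape=_[0]##1   (s1,0)→(s1,#,left)
state=s1 head=-1 tape=[_]###1   (s1,_)→(s1,_,right)
state=s1 head=0 tape=_[#]##1   (s1,#)→(s0,#,right)
state=s0 head=1 tape=_#[#]#1   (s0,#)→(s0,0,right)
state=s0 head=2 tape=_#0[#]1   (s0,#)→(s0,0,right)
state=s0 head=3 tape=_#00[1]   (s0,1)→(s1,0,left)
state=s1 head=2 tape=_#0[0]0   (s1,0)→(s1,#,left)
state=s1 head=1 tape=_#[0]#0   (s1,0)→(s1,#,left)
state=s1 head=0 tape=_[#]##0   (s1,#)→(s0,#,right)
state=s0 head=1 tape=_#[#]#0   (s0,#)→(s0,0,right)
state=s0 head=2 tape=_#0[#]0   (s0,#)→(s0,0,right)
state=s0 head=3 tape=_#00[0]   (s0,0)→(sH,_,left)
state=sH head=2 tape=_#0[0]_
At halt the head is at cell 2.

2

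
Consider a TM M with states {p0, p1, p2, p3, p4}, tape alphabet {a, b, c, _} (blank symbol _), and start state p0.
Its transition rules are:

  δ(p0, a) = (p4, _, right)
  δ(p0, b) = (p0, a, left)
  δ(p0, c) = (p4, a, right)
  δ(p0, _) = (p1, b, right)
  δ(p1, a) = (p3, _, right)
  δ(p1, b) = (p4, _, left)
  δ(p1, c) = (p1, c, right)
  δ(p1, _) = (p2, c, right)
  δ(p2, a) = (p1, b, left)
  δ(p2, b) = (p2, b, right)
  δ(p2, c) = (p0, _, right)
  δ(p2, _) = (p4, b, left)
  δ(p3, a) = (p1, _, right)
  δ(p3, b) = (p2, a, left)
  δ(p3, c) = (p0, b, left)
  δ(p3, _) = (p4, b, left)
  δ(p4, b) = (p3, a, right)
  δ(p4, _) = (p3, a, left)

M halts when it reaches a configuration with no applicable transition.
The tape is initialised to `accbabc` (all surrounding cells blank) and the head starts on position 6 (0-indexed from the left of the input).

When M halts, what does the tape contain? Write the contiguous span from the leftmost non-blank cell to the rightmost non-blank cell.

state=p0 head=6 tape=accbab[c]__   (p0,c)→(p4,a,right)
state=p4 head=7 tape=accbaba[_]_   (p4,_)→(p3,a,left)
state=p3 head=6 tape=accbab[a]a_   (p3,a)→(p1,_,right)
state=p1 head=7 tape=accbab_[a]_   (p1,a)→(p3,_,right)
state=p3 head=8 tape=accbab__[_]   (p3,_)→(p4,b,left)
state=p4 head=7 tape=accbab_[_]b   (p4,_)→(p3,a,left)
state=p3 head=6 tape=accbab[_]ab   (p3,_)→(p4,b,left)
state=p4 head=5 tape=accba[b]bab   (p4,b)→(p3,a,right)
state=p3 head=6 tape=accbaa[b]ab   (p3,b)→(p2,a,left)
state=p2 head=5 tape=accba[a]aab   (p2,a)→(p1,b,left)
state=p1 head=4 tape=accb[a]baab   (p1,a)→(p3,_,right)
state=p3 head=5 tape=accb_[b]aab   (p3,b)→(p2,a,left)
state=p2 head=4 tape=accb[_]aaab   (p2,_)→(p4,b,left)
state=p4 head=3 tape=acc[b]baaab   (p4,b)→(p3,a,right)
state=p3 head=4 tape=acca[b]aaab   (p3,b)→(p2,a,left)
state=p2 head=3 tape=acc[a]aaaab   (p2,a)→(p1,b,left)
state=p1 head=2 tape=ac[c]baaaab   (p1,c)→(p1,c,right)
state=p1 head=3 tape=acc[b]aaaab   (p1,b)→(p4,_,left)
state=p4 head=2 tape=ac[c]_aaaab
The non-blank tape span at halt is acc_aaaab.

acc_aaaab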